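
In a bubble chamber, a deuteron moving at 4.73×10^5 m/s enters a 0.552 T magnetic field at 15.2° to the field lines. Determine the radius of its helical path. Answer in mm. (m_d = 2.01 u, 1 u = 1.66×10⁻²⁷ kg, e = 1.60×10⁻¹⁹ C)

r ≈ 4.69 mm

Only the perpendicular component v⊥ = v sin15.2° = 1.24×10^5 m/s is bent by the field.
r = m v⊥ /(qB) = (3.34×10^-27)(1.24×10^5) / [(1×1.60×10^-19)(0.552)] = 4.69×10^-3 m.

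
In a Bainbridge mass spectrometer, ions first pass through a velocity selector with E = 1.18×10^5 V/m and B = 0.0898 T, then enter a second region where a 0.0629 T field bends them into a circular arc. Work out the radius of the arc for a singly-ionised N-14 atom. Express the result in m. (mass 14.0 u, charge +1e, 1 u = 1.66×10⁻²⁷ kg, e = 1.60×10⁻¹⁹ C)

r ≈ 3.03 m

The selector passes v = E/B = 1.18×10^5/0.0898 = 1.31×10^6 m/s.
In the deflection region, r = mv/(qB₂) = (2.32×10^-26)(1.31×10^6) / [(1×1.60×10^-19)(0.0629)] = 3.03 m.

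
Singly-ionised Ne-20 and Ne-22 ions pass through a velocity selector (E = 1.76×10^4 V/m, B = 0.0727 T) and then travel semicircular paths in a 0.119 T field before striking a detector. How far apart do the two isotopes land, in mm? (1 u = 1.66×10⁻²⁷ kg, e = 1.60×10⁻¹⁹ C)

Δd ≈ 84.4 mm

Both emerge at v = E/B₁ = 2.42×10^5 m/s.
r = mv/(qB₂), so r₁ = 0.4221 m and r₂ = 0.4643 m, giving Δr = 0.0422 m.
After a semicircle each ion lands a diameter 2r from the entry slit, so the separation is 2Δr = 0.0844 m.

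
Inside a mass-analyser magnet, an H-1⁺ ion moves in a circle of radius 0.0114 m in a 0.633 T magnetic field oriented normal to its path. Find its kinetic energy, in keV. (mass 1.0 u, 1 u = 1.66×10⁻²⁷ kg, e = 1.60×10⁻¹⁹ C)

v = qBr/m = (1×1.60×10^-19)(0.633)(0.0114) / (1.66×10^-27) = 6.96×10^5 m/s.
K = ½mv² = 0.5·(1.66×10^-27)·(6.96×10^5)² = 4.02×10^-16 J = 2.51 keV.

K ≈ 2.51 keV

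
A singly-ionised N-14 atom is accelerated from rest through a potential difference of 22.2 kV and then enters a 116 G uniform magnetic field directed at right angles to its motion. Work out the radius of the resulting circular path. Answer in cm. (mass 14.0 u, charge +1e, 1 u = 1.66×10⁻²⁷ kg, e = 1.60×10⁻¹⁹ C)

The kinetic energy gained is K = qV = (1×1.60×10^-19)(2.22×10^4) = 3.55×10^-15 J.
v = √(2K/m) = 5.53×10^5 m/s.
r = mv/(qB) = (2.32×10^-26)(5.53×10^5) / [(1×1.60×10^-19)(0.0116)] = 6.92 m.

r ≈ 692 cm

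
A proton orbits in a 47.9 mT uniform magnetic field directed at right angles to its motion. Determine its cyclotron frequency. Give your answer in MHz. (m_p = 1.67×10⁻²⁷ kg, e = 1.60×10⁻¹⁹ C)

f ≈ 0.730 MHz

f = qB/(2πm) = (1×1.60×10^-19)(0.0479) / [2π(1.67×10^-27)] = 7.30×10^5 Hz.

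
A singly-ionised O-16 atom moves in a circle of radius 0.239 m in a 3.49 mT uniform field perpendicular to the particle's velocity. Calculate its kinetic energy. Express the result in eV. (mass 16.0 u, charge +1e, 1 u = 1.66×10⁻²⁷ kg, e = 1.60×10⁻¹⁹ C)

v = qBr/m = (1×1.60×10^-19)(3.49×10^-3)(0.239) / (2.66×10^-26) = 5020 m/s.
K = ½mv² = 0.5·(2.66×10^-26)·(5020)² = 3.35×10^-19 J = 2.10 eV.

K ≈ 2.10 eV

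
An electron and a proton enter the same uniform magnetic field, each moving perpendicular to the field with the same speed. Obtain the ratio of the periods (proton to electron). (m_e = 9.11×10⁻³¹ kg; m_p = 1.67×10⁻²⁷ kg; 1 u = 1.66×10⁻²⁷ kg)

T = 2πm/(qB) is independent of speed, so T₂/T₁ = (m₂/q₂)/(m₁/q₁).
T_{proton}/T_{electron} = (1.67×10^-27/1e) / (9.11×10^-31/1e) = 1830.

ratio ≈ 1830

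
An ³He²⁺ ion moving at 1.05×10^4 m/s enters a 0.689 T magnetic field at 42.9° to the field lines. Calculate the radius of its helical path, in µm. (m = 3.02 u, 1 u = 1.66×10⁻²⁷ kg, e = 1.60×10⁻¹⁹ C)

Only the perpendicular component v⊥ = v sin42.9° = 7150 m/s is bent by the field.
r = m v⊥ /(qB) = (5.01×10^-27)(7150) / [(2×1.60×10^-19)(0.689)] = 1.63×10^-4 m.

r ≈ 163 µm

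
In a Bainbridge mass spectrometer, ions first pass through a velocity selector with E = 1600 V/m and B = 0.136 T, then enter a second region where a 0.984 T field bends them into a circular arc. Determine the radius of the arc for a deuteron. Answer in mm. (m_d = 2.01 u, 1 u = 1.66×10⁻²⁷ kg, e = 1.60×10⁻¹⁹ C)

The selector passes v = E/B = 1600/0.136 = 1.18×10^4 m/s.
In the deflection region, r = mv/(qB₂) = (3.34×10^-27)(1.18×10^4) / [(1×1.60×10^-19)(0.984)] = 2.49×10^-4 m.

r ≈ 0.249 mm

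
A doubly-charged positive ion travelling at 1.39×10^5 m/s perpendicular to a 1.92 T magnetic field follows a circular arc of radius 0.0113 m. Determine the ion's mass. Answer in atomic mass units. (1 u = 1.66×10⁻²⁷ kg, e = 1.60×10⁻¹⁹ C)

m ≈ 30.1 u

qvB = mv²/r ⇒ m = qBr/v.
m = (2×1.60×10^-19)(1.92)(0.0113) / (1.39×10^5) = 4.99×10^-26 kg = 30.1 u.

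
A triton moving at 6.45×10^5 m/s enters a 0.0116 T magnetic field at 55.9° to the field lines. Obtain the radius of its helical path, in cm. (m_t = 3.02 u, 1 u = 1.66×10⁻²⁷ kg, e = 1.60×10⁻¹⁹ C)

Only the perpendicular component v⊥ = v sin55.9° = 5.34×10^5 m/s is bent by the field.
r = m v⊥ /(qB) = (5.01×10^-27)(5.34×10^5) / [(1×1.60×10^-19)(0.0116)] = 1.44 m.

r ≈ 144 cm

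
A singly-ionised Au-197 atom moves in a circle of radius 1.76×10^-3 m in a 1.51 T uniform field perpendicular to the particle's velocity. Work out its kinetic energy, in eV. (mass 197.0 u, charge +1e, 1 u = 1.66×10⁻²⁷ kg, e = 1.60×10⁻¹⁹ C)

v = qBr/m = (1×1.60×10^-19)(1.51)(1.76×10^-3) / (3.27×10^-25) = 1300 m/s.
K = ½mv² = 0.5·(3.27×10^-25)·(1300)² = 2.76×10^-19 J = 1.73 eV.

K ≈ 1.73 eV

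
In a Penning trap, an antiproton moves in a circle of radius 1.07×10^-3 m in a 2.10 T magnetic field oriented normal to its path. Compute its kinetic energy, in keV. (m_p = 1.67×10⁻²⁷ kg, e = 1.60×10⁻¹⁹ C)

K ≈ 0.242 keV

v = qBr/m = (1×1.60×10^-19)(2.10)(1.07×10^-3) / (1.67×10^-27) = 2.15×10^5 m/s.
K = ½mv² = 0.5·(1.67×10^-27)·(2.15×10^5)² = 3.87×10^-17 J = 0.242 keV.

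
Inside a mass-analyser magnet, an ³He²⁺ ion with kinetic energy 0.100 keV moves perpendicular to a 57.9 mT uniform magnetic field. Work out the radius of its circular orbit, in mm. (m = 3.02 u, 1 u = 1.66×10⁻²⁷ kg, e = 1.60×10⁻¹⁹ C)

r ≈ 21.6 mm

Convert the energy: K = 0.100 keV = 1.60×10^-17 J.
v = √(2K/m) = √(2·1.60×10^-17/5.01×10^-27) = 7.99×10^4 m/s.
r = mv/(qB) = (5.01×10^-27)(7.99×10^4) / [(2×1.60×10^-19)(0.0579)] = 0.0216 m.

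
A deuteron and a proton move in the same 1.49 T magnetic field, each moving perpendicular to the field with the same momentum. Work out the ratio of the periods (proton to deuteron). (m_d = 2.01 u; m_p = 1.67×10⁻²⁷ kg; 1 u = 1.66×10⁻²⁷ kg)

ratio ≈ 0.501

T = 2πm/(qB) is independent of speed, so T₂/T₁ = (m₂/q₂)/(m₁/q₁).
T_{proton}/T_{deuteron} = (1.67×10^-27/1e) / (3.34×10^-27/1e) = 0.501.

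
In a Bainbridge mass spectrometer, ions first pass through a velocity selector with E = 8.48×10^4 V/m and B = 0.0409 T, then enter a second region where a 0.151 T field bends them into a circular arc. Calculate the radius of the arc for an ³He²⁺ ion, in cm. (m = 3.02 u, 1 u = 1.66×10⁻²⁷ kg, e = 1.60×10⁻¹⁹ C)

r ≈ 21.5 cm

The selector passes v = E/B = 8.48×10^4/0.0409 = 2.07×10^6 m/s.
In the deflection region, r = mv/(qB₂) = (5.01×10^-27)(2.07×10^6) / [(2×1.60×10^-19)(0.151)] = 0.215 m.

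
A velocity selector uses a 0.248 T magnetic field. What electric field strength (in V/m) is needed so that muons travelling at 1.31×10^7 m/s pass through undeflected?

E ≈ 3.25×10^6 V/m

qE = qvB ⇒ E = vB = (1.31×10^7)(0.248) = 3.25×10^6 V/m.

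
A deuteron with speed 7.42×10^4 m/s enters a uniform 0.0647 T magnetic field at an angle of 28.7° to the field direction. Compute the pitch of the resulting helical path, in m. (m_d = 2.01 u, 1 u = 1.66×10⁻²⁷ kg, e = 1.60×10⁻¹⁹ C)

The velocity component along B is v∥ = v cos28.7° = 6.51×10^4 m/s.
The cyclotron period T = 2πm/(qB) = 2.03×10^-6 s is set by m, q, B alone.
Pitch = v∥·T = (6.51×10^4)(2.03×10^-6) = 0.132 m.

pitch ≈ 0.132 m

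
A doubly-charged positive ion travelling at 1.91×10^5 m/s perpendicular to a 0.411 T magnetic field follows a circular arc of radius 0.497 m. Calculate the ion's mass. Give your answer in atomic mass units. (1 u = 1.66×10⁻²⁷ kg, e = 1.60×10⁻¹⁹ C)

m ≈ 206 u

qvB = mv²/r ⇒ m = qBr/v.
m = (2×1.60×10^-19)(0.411)(0.497) / (1.91×10^5) = 3.42×10^-25 kg = 206 u.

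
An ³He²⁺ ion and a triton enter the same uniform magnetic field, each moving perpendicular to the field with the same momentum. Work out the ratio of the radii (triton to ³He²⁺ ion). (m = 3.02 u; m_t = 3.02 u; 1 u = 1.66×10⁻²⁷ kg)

ratio ≈ 2.00

r = p/(qB) ⇒ at equal p, r ∝ 1/q.
r_{triton}/r_{³He²⁺ ion} = 2.00.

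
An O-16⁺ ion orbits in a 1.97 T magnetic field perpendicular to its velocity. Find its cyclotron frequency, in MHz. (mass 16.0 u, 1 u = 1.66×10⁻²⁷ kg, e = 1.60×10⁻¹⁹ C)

f = qB/(2πm) = (1×1.60×10^-19)(1.97) / [2π(2.66×10^-26)] = 1.89×10^6 Hz.

f ≈ 1.89 MHz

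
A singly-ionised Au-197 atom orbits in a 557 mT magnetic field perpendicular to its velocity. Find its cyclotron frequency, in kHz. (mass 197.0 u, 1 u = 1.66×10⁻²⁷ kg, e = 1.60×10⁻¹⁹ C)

f ≈ 43.4 kHz

f = qB/(2πm) = (1×1.60×10^-19)(0.557) / [2π(3.27×10^-25)] = 4.34×10^4 Hz.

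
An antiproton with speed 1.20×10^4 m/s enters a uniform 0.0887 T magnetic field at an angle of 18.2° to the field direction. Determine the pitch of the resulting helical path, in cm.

pitch ≈ 0.843 cm

The velocity component along B is v∥ = v cos18.2° = 1.14×10^4 m/s.
The cyclotron period T = 2πm/(qB) = 7.39×10^-7 s is set by m, q, B alone.
Pitch = v∥·T = (1.14×10^4)(7.39×10^-7) = 8.43×10^-3 m.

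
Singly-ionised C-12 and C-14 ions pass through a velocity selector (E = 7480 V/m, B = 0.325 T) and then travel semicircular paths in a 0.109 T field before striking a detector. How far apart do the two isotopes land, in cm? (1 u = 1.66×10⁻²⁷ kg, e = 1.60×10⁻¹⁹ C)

Δd ≈ 0.876 cm

Both emerge at v = E/B₁ = 2.30×10^4 m/s.
r = mv/(qB₂), so r₁ = 0.02629 m and r₂ = 0.03067 m, giving Δr = 4.38×10^-3 m.
After a semicircle each ion lands a diameter 2r from the entry slit, so the separation is 2Δr = 8.76×10^-3 m.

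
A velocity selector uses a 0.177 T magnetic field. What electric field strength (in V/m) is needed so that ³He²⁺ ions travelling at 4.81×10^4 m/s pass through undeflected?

E ≈ 8510 V/m

qE = qvB ⇒ E = vB = (4.81×10^4)(0.177) = 8510 V/m.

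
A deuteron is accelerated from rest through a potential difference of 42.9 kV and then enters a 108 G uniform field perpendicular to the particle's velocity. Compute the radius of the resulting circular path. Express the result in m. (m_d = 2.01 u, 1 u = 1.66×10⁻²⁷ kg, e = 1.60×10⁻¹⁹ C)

r ≈ 3.92 m

The kinetic energy gained is K = qV = (1×1.60×10^-19)(4.29×10^4) = 6.86×10^-15 J.
v = √(2K/m) = 2.03×10^6 m/s.
r = mv/(qB) = (3.34×10^-27)(2.03×10^6) / [(1×1.60×10^-19)(0.0108)] = 3.92 m.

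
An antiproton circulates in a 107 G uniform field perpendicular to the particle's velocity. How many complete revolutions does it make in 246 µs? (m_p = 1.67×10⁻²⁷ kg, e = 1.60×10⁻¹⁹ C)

T = 2πm/(qB) = 2π(1.67×10^-27) / [(1×1.60×10^-19)(0.0107)] = 6.1290×10^-6 s.
N = t/T = 2.46×10^-4 / 6.1290×10^-6 ≈ 40.14, so 40 complete revolutions.

N = 40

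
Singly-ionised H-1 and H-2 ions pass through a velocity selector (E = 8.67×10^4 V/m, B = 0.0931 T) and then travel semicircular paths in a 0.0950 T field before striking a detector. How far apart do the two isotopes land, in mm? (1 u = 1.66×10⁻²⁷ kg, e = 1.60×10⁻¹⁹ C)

Both emerge at v = E/B₁ = 9.31×10^5 m/s.
r = mv/(qB₂), so r₁ = 0.102 m and r₂ = 0.203 m, giving Δr = 0.102 m.
After a semicircle each ion lands a diameter 2r from the entry slit, so the separation is 2Δr = 0.203 m.

Δd ≈ 203 mm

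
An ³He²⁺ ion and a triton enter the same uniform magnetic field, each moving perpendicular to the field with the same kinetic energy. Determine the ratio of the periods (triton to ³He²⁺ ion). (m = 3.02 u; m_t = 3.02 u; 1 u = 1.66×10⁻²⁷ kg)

T = 2πm/(qB) is independent of speed, so T₂/T₁ = (m₂/q₂)/(m₁/q₁).
T_{triton}/T_{³He²⁺ ion} = (5.01×10^-27/1e) / (5.01×10^-27/2e) = 2.00.

ratio ≈ 2.00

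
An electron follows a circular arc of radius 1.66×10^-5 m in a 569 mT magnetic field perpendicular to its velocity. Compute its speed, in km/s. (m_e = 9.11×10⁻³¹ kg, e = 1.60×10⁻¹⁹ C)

From qvB = mv²/r, v = qBr/m.
v = (1×1.60×10^-19)(0.569)(1.66×10^-5) / (9.11×10^-31) = 1.66×10^6 m/s.

v ≈ 1660 km/s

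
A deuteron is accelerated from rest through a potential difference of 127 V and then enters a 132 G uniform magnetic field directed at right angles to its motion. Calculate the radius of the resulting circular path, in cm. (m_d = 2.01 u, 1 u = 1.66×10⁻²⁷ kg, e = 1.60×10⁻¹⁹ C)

The kinetic energy gained is K = qV = (1×1.60×10^-19)(127) = 2.03×10^-17 J.
v = √(2K/m) = 1.10×10^5 m/s.
r = mv/(qB) = (3.34×10^-27)(1.10×10^5) / [(1×1.60×10^-19)(0.0132)] = 0.174 m.

r ≈ 17.4 cm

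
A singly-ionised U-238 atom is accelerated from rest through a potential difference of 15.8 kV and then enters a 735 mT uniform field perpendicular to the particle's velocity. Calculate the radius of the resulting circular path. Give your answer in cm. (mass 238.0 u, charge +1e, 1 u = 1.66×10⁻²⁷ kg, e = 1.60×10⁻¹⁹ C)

r ≈ 38.0 cm

The kinetic energy gained is K = qV = (1×1.60×10^-19)(1.58×10^4) = 2.53×10^-15 J.
v = √(2K/m) = 1.13×10^5 m/s.
r = mv/(qB) = (3.95×10^-25)(1.13×10^5) / [(1×1.60×10^-19)(0.735)] = 0.380 m.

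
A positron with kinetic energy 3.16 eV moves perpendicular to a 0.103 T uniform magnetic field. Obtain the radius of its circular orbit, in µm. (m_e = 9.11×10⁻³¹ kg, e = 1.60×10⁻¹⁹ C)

Convert the energy: K = 3.16 eV = 5.06×10^-19 J.
v = √(2K/m) = √(2·5.06×10^-19/9.11×10^-31) = 1.05×10^6 m/s.
r = mv/(qB) = (9.11×10^-31)(1.05×10^6) / [(1×1.60×10^-19)(0.103)] = 5.82×10^-5 m.

r ≈ 58.2 µm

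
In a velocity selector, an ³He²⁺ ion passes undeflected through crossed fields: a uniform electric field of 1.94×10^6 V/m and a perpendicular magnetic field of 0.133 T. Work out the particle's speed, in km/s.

v ≈ 14600 km/s

For zero net force, qE = qvB, so v = E/B.
v = (1.94×10^6) / (0.133) = 1.46×10^7 m/s.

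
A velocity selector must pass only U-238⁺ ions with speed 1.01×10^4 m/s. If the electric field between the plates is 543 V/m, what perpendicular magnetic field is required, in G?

qE = qvB ⇒ B = E/v = (543) / (1.01×10^4) = 0.0538 T.

B ≈ 538 G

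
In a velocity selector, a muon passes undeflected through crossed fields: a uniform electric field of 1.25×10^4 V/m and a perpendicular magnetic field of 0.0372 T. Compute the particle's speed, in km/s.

v ≈ 336 km/s

For zero net force, qE = qvB, so v = E/B.
v = (1.25×10^4) / (0.0372) = 3.36×10^5 m/s.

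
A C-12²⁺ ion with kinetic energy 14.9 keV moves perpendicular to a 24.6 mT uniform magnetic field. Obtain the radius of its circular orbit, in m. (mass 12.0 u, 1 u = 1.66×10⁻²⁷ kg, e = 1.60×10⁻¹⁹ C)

r ≈ 1.24 m

Convert the energy: K = 14.9 keV = 2.38×10^-15 J.
v = √(2K/m) = √(2·2.38×10^-15/1.99×10^-26) = 4.89×10^5 m/s.
r = mv/(qB) = (1.99×10^-26)(4.89×10^5) / [(2×1.60×10^-19)(0.0246)] = 1.24 m.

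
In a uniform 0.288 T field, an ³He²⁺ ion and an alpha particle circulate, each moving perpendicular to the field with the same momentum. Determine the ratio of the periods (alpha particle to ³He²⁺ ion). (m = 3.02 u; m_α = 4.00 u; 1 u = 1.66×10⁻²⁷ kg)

ratio ≈ 1.32

T = 2πm/(qB) is independent of speed, so T₂/T₁ = (m₂/q₂)/(m₁/q₁).
T_{alpha particle}/T_{³He²⁺ ion} = (6.64×10^-27/2e) / (5.01×10^-27/2e) = 1.32.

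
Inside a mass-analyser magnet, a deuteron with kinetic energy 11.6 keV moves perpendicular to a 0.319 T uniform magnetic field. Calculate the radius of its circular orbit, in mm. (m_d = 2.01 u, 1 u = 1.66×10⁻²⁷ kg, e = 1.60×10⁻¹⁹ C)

Convert the energy: K = 11.6 keV = 1.86×10^-15 J.
v = √(2K/m) = √(2·1.86×10^-15/3.34×10^-27) = 1.05×10^6 m/s.
r = mv/(qB) = (3.34×10^-27)(1.05×10^6) / [(1×1.60×10^-19)(0.319)] = 0.0690 m.

r ≈ 69.0 mm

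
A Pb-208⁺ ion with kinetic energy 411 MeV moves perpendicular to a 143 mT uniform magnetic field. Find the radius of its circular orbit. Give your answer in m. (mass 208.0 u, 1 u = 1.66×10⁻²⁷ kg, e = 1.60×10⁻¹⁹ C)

Convert the energy: K = 411 MeV = 6.58×10^-11 J.
v = √(2K/m) = √(2·6.58×10^-11/3.45×10^-25) = 1.95×10^7 m/s.
r = mv/(qB) = (3.45×10^-25)(1.95×10^7) / [(1×1.60×10^-19)(0.143)] = 295 m.

r ≈ 295 m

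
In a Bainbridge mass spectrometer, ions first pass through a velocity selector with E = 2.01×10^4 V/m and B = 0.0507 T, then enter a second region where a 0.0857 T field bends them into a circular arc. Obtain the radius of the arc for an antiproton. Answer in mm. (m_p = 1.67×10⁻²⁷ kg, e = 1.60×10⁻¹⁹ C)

The selector passes v = E/B = 2.01×10^4/0.0507 = 3.96×10^5 m/s.
In the deflection region, r = mv/(qB₂) = (1.67×10^-27)(3.96×10^5) / [(1×1.60×10^-19)(0.0857)] = 0.0483 m.

r ≈ 48.3 mm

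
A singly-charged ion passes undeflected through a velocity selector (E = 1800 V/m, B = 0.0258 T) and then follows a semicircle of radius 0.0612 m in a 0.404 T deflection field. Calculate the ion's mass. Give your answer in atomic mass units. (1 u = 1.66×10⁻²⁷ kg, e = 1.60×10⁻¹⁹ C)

v = E/B₁ = 6.98×10^4 m/s.
From r = mv/(qB₂), m = qB₂r/v = (1×1.60×10^-19)(0.404)(0.0612) / (6.98×10^4) = 5.67×10^-26 kg.
In atomic mass units: m = 5.67×10^-26 / 1.66×10^-27 = 34.2 u.

m ≈ 34.2 u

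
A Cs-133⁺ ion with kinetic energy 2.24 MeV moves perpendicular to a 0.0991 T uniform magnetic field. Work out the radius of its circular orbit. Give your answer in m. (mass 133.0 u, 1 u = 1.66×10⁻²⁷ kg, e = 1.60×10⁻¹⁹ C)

r ≈ 25.1 m

Convert the energy: K = 2.24 MeV = 3.58×10^-13 J.
v = √(2K/m) = √(2·3.58×10^-13/2.21×10^-25) = 1.80×10^6 m/s.
r = mv/(qB) = (2.21×10^-25)(1.80×10^6) / [(1×1.60×10^-19)(0.0991)] = 25.1 m.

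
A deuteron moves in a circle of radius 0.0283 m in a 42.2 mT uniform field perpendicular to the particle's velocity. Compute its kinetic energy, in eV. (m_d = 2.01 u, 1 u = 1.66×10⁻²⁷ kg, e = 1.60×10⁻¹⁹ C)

v = qBr/m = (1×1.60×10^-19)(0.0422)(0.0283) / (3.34×10^-27) = 5.73×10^4 m/s.
K = ½mv² = 0.5·(3.34×10^-27)·(5.73×10^4)² = 5.47×10^-18 J = 34.2 eV.

K ≈ 34.2 eV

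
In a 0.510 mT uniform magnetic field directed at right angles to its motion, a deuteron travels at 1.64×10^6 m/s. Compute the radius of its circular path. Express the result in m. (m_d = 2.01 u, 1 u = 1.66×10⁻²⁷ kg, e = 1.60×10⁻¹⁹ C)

r ≈ 67.1 m

The magnetic force provides the centripetal force: qvB = mv²/r, so r = mv/(qB).
r = (3.34×10^-27 kg)(1.64×10^6 m/s) / [(1×1.60×10^-19 C)(5.10×10^-4 T)] = 67.1 m.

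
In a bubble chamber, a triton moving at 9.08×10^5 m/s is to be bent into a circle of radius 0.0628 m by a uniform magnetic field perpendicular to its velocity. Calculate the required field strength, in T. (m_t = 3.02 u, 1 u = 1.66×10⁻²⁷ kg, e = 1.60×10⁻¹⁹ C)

qvB = mv²/r gives B = mv/(qr).
B = (5.01×10^-27)(9.08×10^5) / [(1×1.60×10^-19)(0.0628)] = 0.453 T.

B ≈ 0.453 T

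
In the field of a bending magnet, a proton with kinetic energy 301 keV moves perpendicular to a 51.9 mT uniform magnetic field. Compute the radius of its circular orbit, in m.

Convert the energy: K = 301 keV = 4.82×10^-14 J.
v = √(2K/m) = √(2·4.82×10^-14/1.67×10^-27) = 7.59×10^6 m/s.
r = mv/(qB) = (1.67×10^-27)(7.59×10^6) / [(1×1.60×10^-19)(0.0519)] = 1.53 m.

r ≈ 1.53 m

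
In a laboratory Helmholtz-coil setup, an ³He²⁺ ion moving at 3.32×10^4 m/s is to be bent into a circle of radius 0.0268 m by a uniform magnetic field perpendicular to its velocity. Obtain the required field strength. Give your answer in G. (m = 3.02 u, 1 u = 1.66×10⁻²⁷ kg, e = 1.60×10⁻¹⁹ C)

B ≈ 194 G

qvB = mv²/r gives B = mv/(qr).
B = (5.01×10^-27)(3.32×10^4) / [(2×1.60×10^-19)(0.0268)] = 0.0194 T.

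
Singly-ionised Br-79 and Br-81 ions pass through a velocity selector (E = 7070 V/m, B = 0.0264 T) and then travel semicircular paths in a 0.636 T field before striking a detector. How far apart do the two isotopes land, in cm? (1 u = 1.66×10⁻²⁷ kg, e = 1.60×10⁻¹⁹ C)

Δd ≈ 1.75 cm

Both emerge at v = E/B₁ = 2.68×10^5 m/s.
r = mv/(qB₂), so r₁ = 0.34512 m and r₂ = 0.35386 m, giving Δr = 8.74×10^-3 m.
After a semicircle each ion lands a diameter 2r from the entry slit, so the separation is 2Δr = 0.0175 m.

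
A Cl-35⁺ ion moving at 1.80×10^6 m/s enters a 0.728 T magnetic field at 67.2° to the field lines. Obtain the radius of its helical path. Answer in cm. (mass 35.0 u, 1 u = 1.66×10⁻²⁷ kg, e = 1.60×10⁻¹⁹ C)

r ≈ 82.8 cm

Only the perpendicular component v⊥ = v sin67.2° = 1.66×10^6 m/s is bent by the field.
r = m v⊥ /(qB) = (5.81×10^-26)(1.66×10^6) / [(1×1.60×10^-19)(0.728)] = 0.828 m.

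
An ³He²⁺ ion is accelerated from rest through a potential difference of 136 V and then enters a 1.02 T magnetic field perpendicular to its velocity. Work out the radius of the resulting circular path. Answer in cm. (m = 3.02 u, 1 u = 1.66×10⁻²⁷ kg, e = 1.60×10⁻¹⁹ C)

r ≈ 0.202 cm

The kinetic energy gained is K = qV = (2×1.60×10^-19)(136) = 4.35×10^-17 J.
v = √(2K/m) = 1.32×10^5 m/s.
r = mv/(qB) = (5.01×10^-27)(1.32×10^5) / [(2×1.60×10^-19)(1.02)] = 2.02×10^-3 m.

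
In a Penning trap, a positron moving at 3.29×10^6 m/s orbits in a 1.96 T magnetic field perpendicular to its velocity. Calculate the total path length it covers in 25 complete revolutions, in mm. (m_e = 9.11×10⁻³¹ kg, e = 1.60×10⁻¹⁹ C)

L ≈ 1.50 mm

r = mv/(qB) = 9.56×10^-6 m, so one revolution covers 2πr = 6.01×10^-5 m.
In 25 revolutions: L = 25·2πr = 1.50×10^-3 m.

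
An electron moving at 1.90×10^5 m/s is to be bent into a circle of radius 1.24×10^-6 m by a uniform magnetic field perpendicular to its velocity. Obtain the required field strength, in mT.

qvB = mv²/r gives B = mv/(qr).
B = (9.11×10^-31)(1.90×10^5) / [(1×1.60×10^-19)(1.24×10^-6)] = 0.872 T.

B ≈ 872 mT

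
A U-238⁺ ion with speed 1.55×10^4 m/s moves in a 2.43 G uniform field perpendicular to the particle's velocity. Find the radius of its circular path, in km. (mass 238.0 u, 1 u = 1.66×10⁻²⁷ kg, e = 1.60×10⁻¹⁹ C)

The magnetic force provides the centripetal force: qvB = mv²/r, so r = mv/(qB).
r = (3.95×10^-25 kg)(1.55×10^4 m/s) / [(1×1.60×10^-19 C)(2.43×10^-4 T)] = 158 m.

r ≈ 0.158 km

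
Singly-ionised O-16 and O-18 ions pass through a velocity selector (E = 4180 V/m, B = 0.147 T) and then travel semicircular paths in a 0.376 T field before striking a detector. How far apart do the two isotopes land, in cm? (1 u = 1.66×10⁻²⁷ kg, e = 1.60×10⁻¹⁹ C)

Δd ≈ 0.314 cm

Both emerge at v = E/B₁ = 2.84×10^4 m/s.
r = mv/(qB₂), so r₁ = 0.01255 m and r₂ = 0.01412 m, giving Δr = 1.57×10^-3 m.
After a semicircle each ion lands a diameter 2r from the entry slit, so the separation is 2Δr = 3.14×10^-3 m.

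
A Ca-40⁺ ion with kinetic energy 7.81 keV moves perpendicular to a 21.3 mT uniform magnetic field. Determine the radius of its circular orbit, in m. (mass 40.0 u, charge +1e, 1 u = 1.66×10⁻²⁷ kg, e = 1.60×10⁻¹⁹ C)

r ≈ 3.78 m

Convert the energy: K = 7.81 keV = 1.25×10^-15 J.
v = √(2K/m) = √(2·1.25×10^-15/6.64×10^-26) = 1.94×10^5 m/s.
r = mv/(qB) = (6.64×10^-26)(1.94×10^5) / [(1×1.60×10^-19)(0.0213)] = 3.78 m.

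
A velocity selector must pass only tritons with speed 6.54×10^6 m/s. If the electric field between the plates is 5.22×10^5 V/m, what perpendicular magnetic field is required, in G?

B ≈ 798 G

qE = qvB ⇒ B = E/v = (5.22×10^5) / (6.54×10^6) = 0.0798 T.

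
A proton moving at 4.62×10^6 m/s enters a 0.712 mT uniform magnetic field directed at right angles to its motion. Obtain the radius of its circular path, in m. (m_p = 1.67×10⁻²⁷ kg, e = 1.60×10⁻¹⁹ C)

The magnetic force provides the centripetal force: qvB = mv²/r, so r = mv/(qB).
r = (1.67×10^-27 kg)(4.62×10^6 m/s) / [(1×1.60×10^-19 C)(7.12×10^-4 T)] = 67.7 m.

r ≈ 67.7 m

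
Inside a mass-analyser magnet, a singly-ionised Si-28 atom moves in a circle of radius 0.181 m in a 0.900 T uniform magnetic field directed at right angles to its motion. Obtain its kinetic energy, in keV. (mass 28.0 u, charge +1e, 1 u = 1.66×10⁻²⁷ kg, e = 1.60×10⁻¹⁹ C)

K ≈ 45.7 keV

v = qBr/m = (1×1.60×10^-19)(0.900)(0.181) / (4.65×10^-26) = 5.61×10^5 m/s.
K = ½mv² = 0.5·(4.65×10^-26)·(5.61×10^5)² = 7.31×10^-15 J = 45.7 keV.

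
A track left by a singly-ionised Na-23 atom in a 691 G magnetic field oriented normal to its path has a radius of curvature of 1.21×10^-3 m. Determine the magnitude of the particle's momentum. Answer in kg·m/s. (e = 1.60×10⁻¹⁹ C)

p ≈ 1.34×10^-23 kg·m/s

Since qvB = mv²/r, the momentum p = mv = qBr.
p = (1×1.60×10^-19)(0.0691)(1.21×10^-3) = 1.34×10^-23 kg·m/s.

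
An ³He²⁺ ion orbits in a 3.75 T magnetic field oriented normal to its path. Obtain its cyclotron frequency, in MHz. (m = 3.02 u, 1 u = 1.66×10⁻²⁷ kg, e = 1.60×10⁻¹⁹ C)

f ≈ 38.1 MHz

f = qB/(2πm) = (2×1.60×10^-19)(3.75) / [2π(5.01×10^-27)] = 3.81×10^7 Hz.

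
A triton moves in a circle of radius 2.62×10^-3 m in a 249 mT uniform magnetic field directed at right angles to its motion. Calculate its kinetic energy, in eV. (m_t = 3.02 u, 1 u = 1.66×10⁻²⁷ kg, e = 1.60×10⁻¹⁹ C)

v = qBr/m = (1×1.60×10^-19)(0.249)(2.62×10^-3) / (5.01×10^-27) = 2.08×10^4 m/s.
K = ½mv² = 0.5·(5.01×10^-27)·(2.08×10^4)² = 1.09×10^-18 J = 6.79 eV.

K ≈ 6.79 eV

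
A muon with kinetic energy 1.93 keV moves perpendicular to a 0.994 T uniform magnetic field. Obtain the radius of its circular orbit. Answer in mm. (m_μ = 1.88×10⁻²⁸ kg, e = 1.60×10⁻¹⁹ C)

r ≈ 2.14 mm

Convert the energy: K = 1.93 keV = 3.09×10^-16 J.
v = √(2K/m) = √(2·3.09×10^-16/1.88×10^-28) = 1.81×10^6 m/s.
r = mv/(qB) = (1.88×10^-28)(1.81×10^6) / [(1×1.60×10^-19)(0.994)] = 2.14×10^-3 m.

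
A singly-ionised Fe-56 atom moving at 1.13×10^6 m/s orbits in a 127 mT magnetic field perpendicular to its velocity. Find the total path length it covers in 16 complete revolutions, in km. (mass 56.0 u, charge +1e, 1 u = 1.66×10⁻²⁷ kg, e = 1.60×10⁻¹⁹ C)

r = mv/(qB) = 5.17 m, so one revolution covers 2πr = 32.5 m.
In 16 revolutions: L = 16·2πr = 520 m.

L ≈ 0.520 km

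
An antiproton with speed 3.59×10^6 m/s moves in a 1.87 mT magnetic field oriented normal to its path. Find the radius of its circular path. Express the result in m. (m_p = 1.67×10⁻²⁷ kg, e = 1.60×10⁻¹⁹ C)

The magnetic force provides the centripetal force: qvB = mv²/r, so r = mv/(qB).
r = (1.67×10^-27 kg)(3.59×10^6 m/s) / [(1×1.60×10^-19 C)(1.87×10^-3 T)] = 20.0 m.

r ≈ 20.0 m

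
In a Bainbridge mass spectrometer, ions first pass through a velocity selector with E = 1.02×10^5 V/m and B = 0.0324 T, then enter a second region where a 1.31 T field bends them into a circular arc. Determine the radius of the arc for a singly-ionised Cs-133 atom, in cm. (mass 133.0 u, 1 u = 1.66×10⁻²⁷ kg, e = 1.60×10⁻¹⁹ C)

The selector passes v = E/B = 1.02×10^5/0.0324 = 3.15×10^6 m/s.
In the deflection region, r = mv/(qB₂) = (2.21×10^-25)(3.15×10^6) / [(1×1.60×10^-19)(1.31)] = 3.32 m.

r ≈ 332 cm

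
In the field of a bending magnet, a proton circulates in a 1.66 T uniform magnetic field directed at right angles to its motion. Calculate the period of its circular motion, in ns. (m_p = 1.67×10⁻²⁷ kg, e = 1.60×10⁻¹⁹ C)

The cyclotron period is independent of speed: T = 2πm/(qB).
T = 2π(1.67×10^-27) / [(1×1.60×10^-19)(1.66)] = 3.95×10^-8 s.

T ≈ 39.5 ns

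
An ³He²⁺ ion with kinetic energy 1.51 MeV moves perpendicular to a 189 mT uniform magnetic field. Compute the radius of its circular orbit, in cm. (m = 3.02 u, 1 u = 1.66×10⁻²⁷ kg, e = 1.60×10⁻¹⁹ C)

Convert the energy: K = 1.51 MeV = 2.42×10^-13 J.
v = √(2K/m) = √(2·2.42×10^-13/5.01×10^-27) = 9.82×10^6 m/s.
r = mv/(qB) = (5.01×10^-27)(9.82×10^6) / [(2×1.60×10^-19)(0.189)] = 0.814 m.

r ≈ 81.4 cm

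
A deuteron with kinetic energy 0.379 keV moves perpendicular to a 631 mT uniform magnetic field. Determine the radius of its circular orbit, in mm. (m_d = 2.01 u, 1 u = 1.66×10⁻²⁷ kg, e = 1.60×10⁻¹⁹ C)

r ≈ 6.30 mm

Convert the energy: K = 0.379 keV = 6.06×10^-17 J.
v = √(2K/m) = √(2·6.06×10^-17/3.34×10^-27) = 1.91×10^5 m/s.
r = mv/(qB) = (3.34×10^-27)(1.91×10^5) / [(1×1.60×10^-19)(0.631)] = 6.30×10^-3 m.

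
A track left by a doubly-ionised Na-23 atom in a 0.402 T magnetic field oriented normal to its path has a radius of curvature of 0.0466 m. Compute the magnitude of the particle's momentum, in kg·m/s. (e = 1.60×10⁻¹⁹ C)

p ≈ 5.99×10^-21 kg·m/s

Since qvB = mv²/r, the momentum p = mv = qBr.
p = (2×1.60×10^-19)(0.402)(0.0466) = 5.99×10^-21 kg·m/s.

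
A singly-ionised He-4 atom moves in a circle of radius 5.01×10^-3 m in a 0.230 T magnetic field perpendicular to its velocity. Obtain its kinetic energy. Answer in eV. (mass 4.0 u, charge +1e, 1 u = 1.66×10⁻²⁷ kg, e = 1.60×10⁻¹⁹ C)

K ≈ 16.0 eV

v = qBr/m = (1×1.60×10^-19)(0.230)(5.01×10^-3) / (6.64×10^-27) = 2.78×10^4 m/s.
K = ½mv² = 0.5·(6.64×10^-27)·(2.78×10^4)² = 2.56×10^-18 J = 16.0 eV.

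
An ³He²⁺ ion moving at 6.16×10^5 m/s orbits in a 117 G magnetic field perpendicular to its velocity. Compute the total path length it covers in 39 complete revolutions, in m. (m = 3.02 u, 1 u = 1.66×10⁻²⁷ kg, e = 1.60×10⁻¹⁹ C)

L ≈ 202 m

r = mv/(qB) = 0.825 m, so one revolution covers 2πr = 5.18 m.
In 39 revolutions: L = 39·2πr = 202 m.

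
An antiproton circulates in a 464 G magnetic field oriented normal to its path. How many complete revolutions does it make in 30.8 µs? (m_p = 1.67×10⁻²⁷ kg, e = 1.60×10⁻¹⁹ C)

N = 21

T = 2πm/(qB) = 2π(1.67×10^-27) / [(1×1.60×10^-19)(0.0464)] = 1.4134×10^-6 s.
N = t/T = 3.08×10^-5 / 1.4134×10^-6 ≈ 21.79, so 21 complete revolutions.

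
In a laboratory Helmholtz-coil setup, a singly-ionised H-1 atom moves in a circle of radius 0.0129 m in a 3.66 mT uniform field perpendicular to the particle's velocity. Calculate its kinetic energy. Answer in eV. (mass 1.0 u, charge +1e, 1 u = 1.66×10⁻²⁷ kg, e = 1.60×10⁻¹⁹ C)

K ≈ 0.107 eV

v = qBr/m = (1×1.60×10^-19)(3.66×10^-3)(0.0129) / (1.66×10^-27) = 4550 m/s.
K = ½mv² = 0.5·(1.66×10^-27)·(4550)² = 1.72×10^-20 J = 0.107 eV.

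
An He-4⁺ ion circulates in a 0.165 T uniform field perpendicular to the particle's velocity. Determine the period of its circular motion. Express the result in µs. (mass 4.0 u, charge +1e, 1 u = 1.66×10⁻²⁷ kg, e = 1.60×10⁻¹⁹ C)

T ≈ 1.58 µs

The cyclotron period is independent of speed: T = 2πm/(qB).
T = 2π(6.64×10^-27) / [(1×1.60×10^-19)(0.165)] = 1.58×10^-6 s.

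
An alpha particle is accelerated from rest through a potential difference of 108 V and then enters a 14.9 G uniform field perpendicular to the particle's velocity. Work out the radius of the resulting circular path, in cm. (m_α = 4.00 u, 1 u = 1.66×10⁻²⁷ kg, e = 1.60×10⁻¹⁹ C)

The kinetic energy gained is K = qV = (2×1.60×10^-19)(108) = 3.46×10^-17 J.
v = √(2K/m) = 1.02×10^5 m/s.
r = mv/(qB) = (6.64×10^-27)(1.02×10^5) / [(2×1.60×10^-19)(1.49×10^-3)] = 1.42 m.

r ≈ 142 cm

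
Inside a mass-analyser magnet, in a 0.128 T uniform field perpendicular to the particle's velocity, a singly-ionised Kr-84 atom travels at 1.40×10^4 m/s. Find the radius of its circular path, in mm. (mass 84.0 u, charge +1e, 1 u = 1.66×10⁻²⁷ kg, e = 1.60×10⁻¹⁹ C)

r ≈ 95.3 mm

The magnetic force provides the centripetal force: qvB = mv²/r, so r = mv/(qB).
r = (1.39×10^-25 kg)(1.40×10^4 m/s) / [(1×1.60×10^-19 C)(0.128 T)] = 0.0953 m.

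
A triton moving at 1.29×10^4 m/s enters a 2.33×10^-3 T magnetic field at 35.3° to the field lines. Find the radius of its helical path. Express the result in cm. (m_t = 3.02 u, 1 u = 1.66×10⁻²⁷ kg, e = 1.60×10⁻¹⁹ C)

r ≈ 10.0 cm

Only the perpendicular component v⊥ = v sin35.3° = 7450 m/s is bent by the field.
r = m v⊥ /(qB) = (5.01×10^-27)(7450) / [(1×1.60×10^-19)(2.33×10^-3)] = 0.100 m.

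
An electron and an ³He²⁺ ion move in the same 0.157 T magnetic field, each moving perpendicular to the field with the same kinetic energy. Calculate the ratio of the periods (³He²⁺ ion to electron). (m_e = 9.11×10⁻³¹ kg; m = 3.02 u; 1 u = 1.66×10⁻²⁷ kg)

ratio ≈ 2750

T = 2πm/(qB) is independent of speed, so T₂/T₁ = (m₂/q₂)/(m₁/q₁).
T_{³He²⁺ ion}/T_{electron} = (5.01×10^-27/2e) / (9.11×10^-31/1e) = 2750.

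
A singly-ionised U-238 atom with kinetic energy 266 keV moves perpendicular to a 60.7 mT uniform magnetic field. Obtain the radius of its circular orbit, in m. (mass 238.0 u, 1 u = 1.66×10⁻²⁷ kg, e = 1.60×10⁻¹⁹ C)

r ≈ 18.9 m

Convert the energy: K = 266 keV = 4.26×10^-14 J.
v = √(2K/m) = √(2·4.26×10^-14/3.95×10^-25) = 4.64×10^5 m/s.
r = mv/(qB) = (3.95×10^-25)(4.64×10^5) / [(1×1.60×10^-19)(0.0607)] = 18.9 m.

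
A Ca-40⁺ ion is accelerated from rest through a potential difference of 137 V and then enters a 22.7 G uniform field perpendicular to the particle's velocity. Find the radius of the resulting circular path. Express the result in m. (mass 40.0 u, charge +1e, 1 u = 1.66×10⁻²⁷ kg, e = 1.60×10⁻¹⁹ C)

The kinetic energy gained is K = qV = (1×1.60×10^-19)(137) = 2.19×10^-17 J.
v = √(2K/m) = 2.57×10^4 m/s.
r = mv/(qB) = (6.64×10^-26)(2.57×10^4) / [(1×1.60×10^-19)(2.27×10^-3)] = 4.70 m.

r ≈ 4.70 m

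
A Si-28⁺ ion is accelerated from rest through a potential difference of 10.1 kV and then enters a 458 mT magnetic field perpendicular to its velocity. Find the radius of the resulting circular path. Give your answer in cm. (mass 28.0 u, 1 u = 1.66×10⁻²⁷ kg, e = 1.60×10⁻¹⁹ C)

The kinetic energy gained is K = qV = (1×1.60×10^-19)(1.01×10^4) = 1.62×10^-15 J.
v = √(2K/m) = 2.64×10^5 m/s.
r = mv/(qB) = (4.65×10^-26)(2.64×10^5) / [(1×1.60×10^-19)(0.458)] = 0.167 m.

r ≈ 16.7 cm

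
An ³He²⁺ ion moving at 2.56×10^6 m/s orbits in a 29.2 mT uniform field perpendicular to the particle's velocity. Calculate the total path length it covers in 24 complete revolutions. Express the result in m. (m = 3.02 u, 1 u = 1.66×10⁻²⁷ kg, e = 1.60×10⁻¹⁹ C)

r = mv/(qB) = 1.37 m, so one revolution covers 2πr = 8.63 m.
In 24 revolutions: L = 24·2πr = 207 m.

L ≈ 207 m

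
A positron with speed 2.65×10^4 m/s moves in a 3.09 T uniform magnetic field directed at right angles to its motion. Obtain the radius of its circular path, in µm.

The magnetic force provides the centripetal force: qvB = mv²/r, so r = mv/(qB).
r = (9.11×10^-31 kg)(2.65×10^4 m/s) / [(1×1.60×10^-19 C)(3.09 T)] = 4.88×10^-8 m.

r ≈ 0.0488 µm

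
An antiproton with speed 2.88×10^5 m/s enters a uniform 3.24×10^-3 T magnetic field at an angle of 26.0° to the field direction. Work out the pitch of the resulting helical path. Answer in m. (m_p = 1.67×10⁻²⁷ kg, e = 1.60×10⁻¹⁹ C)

pitch ≈ 5.24 m

The velocity component along B is v∥ = v cos26.0° = 2.59×10^5 m/s.
The cyclotron period T = 2πm/(qB) = 2.02×10^-5 s is set by m, q, B alone.
Pitch = v∥·T = (2.59×10^5)(2.02×10^-5) = 5.24 m.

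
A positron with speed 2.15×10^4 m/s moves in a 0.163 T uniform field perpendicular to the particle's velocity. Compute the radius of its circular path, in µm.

The magnetic force provides the centripetal force: qvB = mv²/r, so r = mv/(qB).
r = (9.11×10^-31 kg)(2.15×10^4 m/s) / [(1×1.60×10^-19 C)(0.163 T)] = 7.51×10^-7 m.

r ≈ 0.751 µm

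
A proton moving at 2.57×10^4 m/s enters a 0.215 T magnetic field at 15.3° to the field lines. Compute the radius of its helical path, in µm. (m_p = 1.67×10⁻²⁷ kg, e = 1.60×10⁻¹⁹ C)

Only the perpendicular component v⊥ = v sin15.3° = 6780 m/s is bent by the field.
r = m v⊥ /(qB) = (1.67×10^-27)(6780) / [(1×1.60×10^-19)(0.215)] = 3.29×10^-4 m.

r ≈ 329 µm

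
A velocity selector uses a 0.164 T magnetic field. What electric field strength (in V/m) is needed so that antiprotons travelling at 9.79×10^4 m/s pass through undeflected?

E ≈ 1.61×10^4 V/m

qE = qvB ⇒ E = vB = (9.79×10^4)(0.164) = 1.61×10^4 V/m.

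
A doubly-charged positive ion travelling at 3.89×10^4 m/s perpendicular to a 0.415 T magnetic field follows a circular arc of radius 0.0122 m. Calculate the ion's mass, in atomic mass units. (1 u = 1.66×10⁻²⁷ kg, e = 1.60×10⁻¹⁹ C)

m ≈ 25.1 u

qvB = mv²/r ⇒ m = qBr/v.
m = (2×1.60×10^-19)(0.415)(0.0122) / (3.89×10^4) = 4.16×10^-26 kg = 25.1 u.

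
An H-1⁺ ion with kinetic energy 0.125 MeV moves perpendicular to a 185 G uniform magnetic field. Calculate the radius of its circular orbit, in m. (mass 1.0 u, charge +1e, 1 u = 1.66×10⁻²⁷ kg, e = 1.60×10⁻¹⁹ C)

r ≈ 2.75 m

Convert the energy: K = 0.125 MeV = 2.00×10^-14 J.
v = √(2K/m) = √(2·2.00×10^-14/1.66×10^-27) = 4.91×10^6 m/s.
r = mv/(qB) = (1.66×10^-27)(4.91×10^6) / [(1×1.60×10^-19)(0.0185)] = 2.75 m.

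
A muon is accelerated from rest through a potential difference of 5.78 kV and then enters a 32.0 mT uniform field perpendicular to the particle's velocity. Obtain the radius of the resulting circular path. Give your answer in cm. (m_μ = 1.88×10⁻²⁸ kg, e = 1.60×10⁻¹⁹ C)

The kinetic energy gained is K = qV = (1×1.60×10^-19)(5780) = 9.25×10^-16 J.
v = √(2K/m) = 3.14×10^6 m/s.
r = mv/(qB) = (1.88×10^-28)(3.14×10^6) / [(1×1.60×10^-19)(0.0320)] = 0.115 m.

r ≈ 11.5 cm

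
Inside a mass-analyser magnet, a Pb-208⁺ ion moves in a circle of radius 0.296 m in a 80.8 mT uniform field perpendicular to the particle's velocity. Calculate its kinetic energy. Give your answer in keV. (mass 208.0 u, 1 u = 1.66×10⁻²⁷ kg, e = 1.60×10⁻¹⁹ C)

v = qBr/m = (1×1.60×10^-19)(0.0808)(0.296) / (3.45×10^-25) = 1.11×10^4 m/s.
K = ½mv² = 0.5·(3.45×10^-25)·(1.11×10^4)² = 2.12×10^-17 J = 0.133 keV.

K ≈ 0.133 keV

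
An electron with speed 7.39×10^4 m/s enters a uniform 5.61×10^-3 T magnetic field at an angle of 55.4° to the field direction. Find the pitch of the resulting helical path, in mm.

The velocity component along B is v∥ = v cos55.4° = 4.20×10^4 m/s.
The cyclotron period T = 2πm/(qB) = 6.38×10^-9 s is set by m, q, B alone.
Pitch = v∥·T = (4.20×10^4)(6.38×10^-9) = 2.68×10^-4 m.

pitch ≈ 0.268 mm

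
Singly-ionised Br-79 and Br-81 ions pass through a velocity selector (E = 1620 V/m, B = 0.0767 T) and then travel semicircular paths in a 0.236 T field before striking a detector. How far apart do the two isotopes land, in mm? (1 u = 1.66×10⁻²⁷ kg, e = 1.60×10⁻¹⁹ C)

Both emerge at v = E/B₁ = 2.11×10^4 m/s.
r = mv/(qB₂), so r₁ = 0.07335 m and r₂ = 0.07521 m, giving Δr = 1.86×10^-3 m.
After a semicircle each ion lands a diameter 2r from the entry slit, so the separation is 2Δr = 3.71×10^-3 m.

Δd ≈ 3.71 mm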